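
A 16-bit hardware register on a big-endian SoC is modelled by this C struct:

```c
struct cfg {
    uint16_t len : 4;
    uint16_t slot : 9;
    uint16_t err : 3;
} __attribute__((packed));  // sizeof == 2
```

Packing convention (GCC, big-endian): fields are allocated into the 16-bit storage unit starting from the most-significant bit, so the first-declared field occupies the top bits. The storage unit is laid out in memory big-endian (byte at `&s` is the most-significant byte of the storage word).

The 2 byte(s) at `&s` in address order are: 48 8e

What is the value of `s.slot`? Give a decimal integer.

[0]=0x48 [1]=0x8e (big-endian) → word 0x488e
len [12+:4] = (word>>12) & 0xf = 4
slot [3+:9] = (word>>3) & 0x1ff = 273  ←
err [0+:3] = (word>>0) & 0x7 = 6

273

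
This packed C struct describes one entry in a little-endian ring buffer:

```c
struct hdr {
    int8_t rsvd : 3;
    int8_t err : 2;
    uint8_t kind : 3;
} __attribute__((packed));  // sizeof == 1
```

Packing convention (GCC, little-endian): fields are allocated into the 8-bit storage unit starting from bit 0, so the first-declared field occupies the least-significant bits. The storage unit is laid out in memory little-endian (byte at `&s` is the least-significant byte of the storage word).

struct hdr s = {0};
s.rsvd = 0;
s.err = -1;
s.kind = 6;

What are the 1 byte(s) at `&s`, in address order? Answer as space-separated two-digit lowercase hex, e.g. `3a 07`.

[0+:3] rsvd=0 & 0x7 = 0x0; word=0x00
[3+:2] err=-1 & 0x3 = 0x3; word=0x18
[5+:3] kind=6 & 0x7 = 0x6; word=0xd8
word = 0xd8 → little-endian bytes:
  [0]=0xd8

d8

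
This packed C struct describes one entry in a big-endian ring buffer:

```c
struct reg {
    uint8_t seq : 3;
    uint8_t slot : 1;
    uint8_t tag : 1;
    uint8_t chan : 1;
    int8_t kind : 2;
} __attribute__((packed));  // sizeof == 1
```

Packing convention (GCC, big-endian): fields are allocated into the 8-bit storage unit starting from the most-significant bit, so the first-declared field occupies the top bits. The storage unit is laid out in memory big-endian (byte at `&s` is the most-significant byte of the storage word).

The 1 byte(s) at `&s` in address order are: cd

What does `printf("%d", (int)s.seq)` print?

6

[0]=0xcd (big-endian) → word 0xcd
seq:3 @ bit 5 → (0xcd>>5)&0x7 = 0x6  ←
slot:1 @ bit 4 → (0xcd>>4)&0x1 = 0x0
tag:1 @ bit 3 → (0xcd>>3)&0x1 = 0x1
chan:1 @ bit 2 → (0xcd>>2)&0x1 = 0x1
kind:2 @ bit 0 → (0xcd>>0)&0x3 = 0x1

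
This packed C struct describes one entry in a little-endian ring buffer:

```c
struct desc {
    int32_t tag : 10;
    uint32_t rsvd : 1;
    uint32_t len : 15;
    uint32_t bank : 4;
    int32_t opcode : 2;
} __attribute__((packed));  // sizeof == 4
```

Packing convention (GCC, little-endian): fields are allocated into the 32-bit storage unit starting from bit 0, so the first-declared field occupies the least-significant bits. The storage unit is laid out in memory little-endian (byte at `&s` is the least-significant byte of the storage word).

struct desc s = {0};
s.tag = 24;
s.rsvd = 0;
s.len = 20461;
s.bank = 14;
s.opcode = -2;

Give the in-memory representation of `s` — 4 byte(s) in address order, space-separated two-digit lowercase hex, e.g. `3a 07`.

tag:10 = 24 → 0x18 << 0 → word 0x00000018
rsvd:1 = 0 → 0x0 << 10 → word 0x00000018
len:15 = 20461 → 0x4fed << 11 → word 0x027f6818
bank:4 = 14 → 0xe << 26 → word 0x3a7f6818
opcode:2 = -2 → 0x2 << 30 → word 0xba7f6818
word = 0xba7f6818 → little-endian bytes:
  [0]=0x18  [1]=0x68  [2]=0x7f  [3]=0xba

18 68 7f ba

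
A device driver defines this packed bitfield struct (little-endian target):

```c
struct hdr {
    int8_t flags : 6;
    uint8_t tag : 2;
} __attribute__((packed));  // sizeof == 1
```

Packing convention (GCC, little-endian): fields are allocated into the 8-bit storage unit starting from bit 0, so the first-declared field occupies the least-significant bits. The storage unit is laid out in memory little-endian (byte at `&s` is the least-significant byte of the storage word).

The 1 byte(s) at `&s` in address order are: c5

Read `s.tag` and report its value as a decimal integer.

[0]=0xc5 (little-endian) → word 0xc5
flags [0+:6] = (word>>0) & 0x3f = 5
tag [6+:2] = (word>>6) & 0x3 = 3  ←

3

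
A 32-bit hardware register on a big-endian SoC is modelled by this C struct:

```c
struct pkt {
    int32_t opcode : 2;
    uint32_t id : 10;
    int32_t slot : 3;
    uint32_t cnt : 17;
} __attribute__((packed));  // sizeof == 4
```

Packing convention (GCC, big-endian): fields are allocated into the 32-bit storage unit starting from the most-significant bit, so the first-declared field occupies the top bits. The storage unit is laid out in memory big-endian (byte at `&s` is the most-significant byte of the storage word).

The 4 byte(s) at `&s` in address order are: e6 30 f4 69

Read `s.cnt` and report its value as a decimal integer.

62569

[0]=0xe6 [1]=0x30 [2]=0xf4 [3]=0x69 (big-endian) → word 0xe630f469
opcode [30+:2] = (word>>30) & 0x3 = 3
id [20+:10] = (word>>20) & 0x3ff = 611
slot [17+:3] = (word>>17) & 0x7 = 0
cnt [0+:17] = (word>>0) & 0x1ffff = 62569  ←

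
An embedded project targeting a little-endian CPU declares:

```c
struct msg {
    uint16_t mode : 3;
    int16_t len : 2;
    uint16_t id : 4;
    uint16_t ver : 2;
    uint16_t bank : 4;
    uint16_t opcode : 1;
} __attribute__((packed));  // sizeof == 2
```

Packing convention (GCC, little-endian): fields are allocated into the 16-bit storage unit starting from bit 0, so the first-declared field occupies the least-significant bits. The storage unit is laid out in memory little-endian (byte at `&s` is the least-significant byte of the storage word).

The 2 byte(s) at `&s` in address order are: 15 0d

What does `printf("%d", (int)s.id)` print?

8

[0]=0x15 [1]=0x0d (little-endian) → word 0x0d15
mode [0+:3] = (word>>0) & 0x7 = 5
len [3+:2] = (word>>3) & 0x3 = 2
id [5+:4] = (word>>5) & 0xf = 8  ←
ver [9+:2] = (word>>9) & 0x3 = 2
bank [11+:4] = (word>>11) & 0xf = 1
opcode [15+:1] = (word>>15) & 0x1 = 0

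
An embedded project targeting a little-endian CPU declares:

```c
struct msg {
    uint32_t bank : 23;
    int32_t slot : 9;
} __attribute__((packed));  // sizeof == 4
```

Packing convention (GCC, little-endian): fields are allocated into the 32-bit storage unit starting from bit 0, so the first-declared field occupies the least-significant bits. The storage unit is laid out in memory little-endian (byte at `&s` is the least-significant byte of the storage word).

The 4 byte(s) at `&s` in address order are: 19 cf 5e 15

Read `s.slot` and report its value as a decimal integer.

42

[0]=0x19 [1]=0xcf [2]=0x5e [3]=0x15 (little-endian) → word 0x155ecf19
bank [0+:23] = (word>>0) & 0x7fffff = 6213401
slot [23+:9] = (word>>23) & 0x1ff = 42  ←
slot signed 9b, MSB=0: value = 42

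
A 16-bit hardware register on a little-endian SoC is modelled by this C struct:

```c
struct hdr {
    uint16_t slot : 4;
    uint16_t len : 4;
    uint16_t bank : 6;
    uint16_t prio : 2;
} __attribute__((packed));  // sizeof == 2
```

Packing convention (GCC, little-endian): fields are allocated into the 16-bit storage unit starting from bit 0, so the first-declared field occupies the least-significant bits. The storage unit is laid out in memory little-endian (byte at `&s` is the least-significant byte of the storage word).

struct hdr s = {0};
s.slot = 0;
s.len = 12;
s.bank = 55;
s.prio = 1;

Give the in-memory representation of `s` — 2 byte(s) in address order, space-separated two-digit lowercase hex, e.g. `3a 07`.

slot (4b) val=0 bits=0x0 at bit 0: 0x0000
len (4b) val=12 bits=0xc at bit 4: 0x00c0
bank (6b) val=55 bits=0x37 at bit 8: 0x37c0
prio (2b) val=1 bits=0x1 at bit 14: 0x77c0
word = 0x77c0 → little-endian bytes:
  [0]=0xc0  [1]=0x77

c0 77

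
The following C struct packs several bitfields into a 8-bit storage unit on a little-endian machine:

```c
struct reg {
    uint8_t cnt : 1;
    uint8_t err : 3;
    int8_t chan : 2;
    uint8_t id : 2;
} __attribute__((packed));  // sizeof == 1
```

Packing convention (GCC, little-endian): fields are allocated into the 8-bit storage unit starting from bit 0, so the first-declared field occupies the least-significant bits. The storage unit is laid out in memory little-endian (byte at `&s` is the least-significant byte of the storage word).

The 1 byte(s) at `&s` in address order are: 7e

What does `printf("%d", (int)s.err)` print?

7

[0]=0x7e (little-endian) → word 0x7e
cnt:1 @ bit 0 → (0x7e>>0)&0x1 = 0x0
err:3 @ bit 1 → (0x7e>>1)&0x7 = 0x7  ←
chan:2 @ bit 4 → (0x7e>>4)&0x3 = 0x3
id:2 @ bit 6 → (0x7e>>6)&0x3 = 0x1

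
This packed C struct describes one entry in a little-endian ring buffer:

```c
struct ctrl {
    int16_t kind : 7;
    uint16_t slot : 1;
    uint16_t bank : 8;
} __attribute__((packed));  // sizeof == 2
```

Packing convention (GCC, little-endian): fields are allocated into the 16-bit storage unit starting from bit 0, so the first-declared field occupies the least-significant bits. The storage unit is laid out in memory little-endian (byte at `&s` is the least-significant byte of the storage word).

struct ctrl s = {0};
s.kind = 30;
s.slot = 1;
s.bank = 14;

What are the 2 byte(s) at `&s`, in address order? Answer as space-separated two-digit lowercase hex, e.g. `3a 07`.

9e 0e

kind:7 = 30 → 0x1e << 0 → word 0x001e
slot:1 = 1 → 0x1 << 7 → word 0x009e
bank:8 = 14 → 0xe << 8 → word 0x0e9e
word = 0x0e9e → little-endian bytes:
  [0]=0x9e  [1]=0x0e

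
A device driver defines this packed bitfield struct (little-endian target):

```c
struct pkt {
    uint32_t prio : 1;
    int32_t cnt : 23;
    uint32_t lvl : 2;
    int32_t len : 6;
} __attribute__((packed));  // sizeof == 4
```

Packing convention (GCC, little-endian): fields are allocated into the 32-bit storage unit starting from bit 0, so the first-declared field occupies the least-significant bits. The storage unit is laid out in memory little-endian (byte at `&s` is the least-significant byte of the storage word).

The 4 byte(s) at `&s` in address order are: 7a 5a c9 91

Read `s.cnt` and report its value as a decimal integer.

-1790659

[0]=0x7a [1]=0x5a [2]=0xc9 [3]=0x91 (little-endian) → word 0x91c95a7a
prio [0+:1] = (word>>0) & 0x1 = 0
cnt [1+:23] = (word>>1) & 0x7fffff = 6597949  ←
lvl [24+:2] = (word>>24) & 0x3 = 1
len [26+:6] = (word>>26) & 0x3f = 36
cnt signed 23b, MSB=1: 6597949 - 8388608 = -1790659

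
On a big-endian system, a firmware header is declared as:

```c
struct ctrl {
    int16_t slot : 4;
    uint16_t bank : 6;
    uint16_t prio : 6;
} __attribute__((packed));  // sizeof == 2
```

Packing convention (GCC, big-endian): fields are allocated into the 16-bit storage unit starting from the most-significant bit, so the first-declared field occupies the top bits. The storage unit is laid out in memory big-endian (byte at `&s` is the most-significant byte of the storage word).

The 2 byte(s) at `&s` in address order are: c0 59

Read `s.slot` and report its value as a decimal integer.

-4

[0]=0xc0 [1]=0x59 (big-endian) → word 0xc059
slot:4 @ bit 12 → (0xc059>>12)&0xf = 0xc  ←
bank:6 @ bit 6 → (0xc059>>6)&0x3f = 0x1
prio:6 @ bit 0 → (0xc059>>0)&0x3f = 0x19
slot signed 4b, MSB=1: 12 - 16 = -4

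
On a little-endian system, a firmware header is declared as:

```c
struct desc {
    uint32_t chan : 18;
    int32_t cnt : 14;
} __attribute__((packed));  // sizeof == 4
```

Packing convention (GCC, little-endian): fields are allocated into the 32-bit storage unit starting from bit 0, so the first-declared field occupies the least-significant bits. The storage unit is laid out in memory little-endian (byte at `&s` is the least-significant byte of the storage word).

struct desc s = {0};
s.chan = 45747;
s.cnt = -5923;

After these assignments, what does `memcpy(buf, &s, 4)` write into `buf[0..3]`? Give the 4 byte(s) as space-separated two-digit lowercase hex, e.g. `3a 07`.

chan:18 = 45747 → 0xb2b3 << 0 → word 0x0000b2b3
cnt:14 = -5923 → 0x28dd << 18 → word 0xa374b2b3
word = 0xa374b2b3 → little-endian bytes:
  [0]=0xb3  [1]=0xb2  [2]=0x74  [3]=0xa3

b3 b2 74 a3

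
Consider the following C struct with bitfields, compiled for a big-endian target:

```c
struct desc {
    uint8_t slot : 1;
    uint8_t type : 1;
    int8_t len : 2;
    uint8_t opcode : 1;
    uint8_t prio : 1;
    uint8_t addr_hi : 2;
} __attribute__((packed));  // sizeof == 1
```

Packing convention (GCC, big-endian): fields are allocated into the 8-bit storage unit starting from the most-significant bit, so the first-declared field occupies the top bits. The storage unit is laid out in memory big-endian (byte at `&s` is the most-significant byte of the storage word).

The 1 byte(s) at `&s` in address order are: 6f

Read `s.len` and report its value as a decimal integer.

-2

[0]=0x6f (big-endian) → word 0x6f
slot [7+:1] = (word>>7) & 0x1 = 0
type [6+:1] = (word>>6) & 0x1 = 1
len [4+:2] = (word>>4) & 0x3 = 2  ←
opcode [3+:1] = (word>>3) & 0x1 = 1
prio [2+:1] = (word>>2) & 0x1 = 1
addr_hi [0+:2] = (word>>0) & 0x3 = 3
len signed 2b, MSB=1: 2 - 4 = -2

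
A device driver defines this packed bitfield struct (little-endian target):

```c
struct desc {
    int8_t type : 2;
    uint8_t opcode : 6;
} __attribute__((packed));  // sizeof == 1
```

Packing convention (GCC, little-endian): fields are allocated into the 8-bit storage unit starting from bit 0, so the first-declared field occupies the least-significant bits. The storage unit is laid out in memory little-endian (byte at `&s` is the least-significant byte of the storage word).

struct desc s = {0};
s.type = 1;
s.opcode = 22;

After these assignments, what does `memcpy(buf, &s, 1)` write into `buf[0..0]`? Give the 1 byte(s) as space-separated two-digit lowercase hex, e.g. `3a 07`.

[0+:2] type=1 & 0x3 = 0x1; word=0x01
[2+:6] opcode=22 & 0x3f = 0x16; word=0x59
word = 0x59 → little-endian bytes:
  [0]=0x59

59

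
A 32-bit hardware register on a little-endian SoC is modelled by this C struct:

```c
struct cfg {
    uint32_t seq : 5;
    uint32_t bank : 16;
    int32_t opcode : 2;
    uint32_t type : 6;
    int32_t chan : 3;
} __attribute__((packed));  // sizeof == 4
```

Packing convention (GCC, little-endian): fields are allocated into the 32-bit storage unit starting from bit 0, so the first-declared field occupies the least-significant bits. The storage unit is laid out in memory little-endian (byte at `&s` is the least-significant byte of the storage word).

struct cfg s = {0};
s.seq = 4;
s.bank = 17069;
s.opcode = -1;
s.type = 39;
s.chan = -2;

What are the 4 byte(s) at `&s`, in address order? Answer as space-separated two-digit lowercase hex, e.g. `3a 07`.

[0+:5] seq=4 & 0x1f = 0x4; word=0x00000004
[5+:16] bank=17069 & 0xffff = 0x42ad; word=0x000855a4
[21+:2] opcode=-1 & 0x3 = 0x3; word=0x006855a4
[23+:6] type=39 & 0x3f = 0x27; word=0x13e855a4
[29+:3] chan=-2 & 0x7 = 0x6; word=0xd3e855a4
word = 0xd3e855a4 → little-endian bytes:
  [0]=0xa4  [1]=0x55  [2]=0xe8  [3]=0xd3

a4 55 e8 d3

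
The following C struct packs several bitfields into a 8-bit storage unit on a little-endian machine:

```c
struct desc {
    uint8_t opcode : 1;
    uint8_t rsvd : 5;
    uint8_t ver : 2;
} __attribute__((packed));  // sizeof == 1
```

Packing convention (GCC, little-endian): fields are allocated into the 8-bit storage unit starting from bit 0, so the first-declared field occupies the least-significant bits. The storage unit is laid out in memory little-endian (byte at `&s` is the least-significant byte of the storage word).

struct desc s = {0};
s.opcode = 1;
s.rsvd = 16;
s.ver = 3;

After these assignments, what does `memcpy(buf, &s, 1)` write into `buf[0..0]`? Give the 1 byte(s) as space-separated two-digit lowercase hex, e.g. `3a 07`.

e1

opcode (1b) val=1 bits=0x1 at bit 0: 0x01
rsvd (5b) val=16 bits=0x10 at bit 1: 0x21
ver (2b) val=3 bits=0x3 at bit 6: 0xe1
word = 0xe1 → little-endian bytes:
  [0]=0xe1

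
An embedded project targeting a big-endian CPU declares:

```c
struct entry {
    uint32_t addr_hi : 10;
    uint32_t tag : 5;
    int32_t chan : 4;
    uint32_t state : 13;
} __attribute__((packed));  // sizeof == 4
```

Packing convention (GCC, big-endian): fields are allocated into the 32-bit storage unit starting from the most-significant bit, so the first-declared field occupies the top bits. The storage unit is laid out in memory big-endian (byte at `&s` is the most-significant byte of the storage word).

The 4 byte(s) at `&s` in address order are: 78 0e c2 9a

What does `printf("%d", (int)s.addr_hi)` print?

480

[0]=0x78 [1]=0x0e [2]=0xc2 [3]=0x9a (big-endian) → word 0x780ec29a
addr_hi:10 @ bit 22 → (0x780ec29a>>22)&0x3ff = 0x1e0  ←
tag:5 @ bit 17 → (0x780ec29a>>17)&0x1f = 0x7
chan:4 @ bit 13 → (0x780ec29a>>13)&0xf = 0x6
state:13 @ bit 0 → (0x780ec29a>>0)&0x1fff = 0x29a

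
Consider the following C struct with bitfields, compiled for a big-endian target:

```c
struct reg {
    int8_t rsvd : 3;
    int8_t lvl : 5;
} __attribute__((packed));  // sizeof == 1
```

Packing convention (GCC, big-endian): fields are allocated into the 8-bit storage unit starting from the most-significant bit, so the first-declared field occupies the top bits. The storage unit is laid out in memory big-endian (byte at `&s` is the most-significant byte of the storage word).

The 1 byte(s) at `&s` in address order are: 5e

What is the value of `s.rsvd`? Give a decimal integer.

2

[0]=0x5e (big-endian) → word 0x5e
rsvd [5+:3] = (word>>5) & 0x7 = 2  ←
lvl [0+:5] = (word>>0) & 0x1f = 30
rsvd signed 3b, MSB=0: value = 2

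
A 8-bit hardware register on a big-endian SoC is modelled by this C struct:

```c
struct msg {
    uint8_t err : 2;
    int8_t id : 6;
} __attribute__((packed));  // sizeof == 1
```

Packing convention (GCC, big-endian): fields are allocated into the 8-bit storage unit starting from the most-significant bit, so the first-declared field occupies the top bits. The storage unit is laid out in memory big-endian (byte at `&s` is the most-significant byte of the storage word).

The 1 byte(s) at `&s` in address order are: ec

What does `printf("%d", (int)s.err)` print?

[0]=0xec (big-endian) → word 0xec
err [6+:2] = (word>>6) & 0x3 = 3  ←
id [0+:6] = (word>>0) & 0x3f = 44

3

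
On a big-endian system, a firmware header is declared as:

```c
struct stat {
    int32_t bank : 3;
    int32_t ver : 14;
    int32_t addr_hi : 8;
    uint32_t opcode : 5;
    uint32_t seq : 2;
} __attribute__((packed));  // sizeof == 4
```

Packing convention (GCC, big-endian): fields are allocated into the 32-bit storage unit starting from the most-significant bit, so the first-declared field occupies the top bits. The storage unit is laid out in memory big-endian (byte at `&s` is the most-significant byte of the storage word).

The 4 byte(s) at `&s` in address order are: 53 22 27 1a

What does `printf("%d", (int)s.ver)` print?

[0]=0x53 [1]=0x22 [2]=0x27 [3]=0x1a (big-endian) → word 0x5322271a
bank [29+:3] = (word>>29) & 0x7 = 2
ver [15+:14] = (word>>15) & 0x3fff = 9796  ←
addr_hi [7+:8] = (word>>7) & 0xff = 78
opcode [2+:5] = (word>>2) & 0x1f = 6
seq [0+:2] = (word>>0) & 0x3 = 2
ver signed 14b, MSB=1: 9796 - 16384 = -6588

-6588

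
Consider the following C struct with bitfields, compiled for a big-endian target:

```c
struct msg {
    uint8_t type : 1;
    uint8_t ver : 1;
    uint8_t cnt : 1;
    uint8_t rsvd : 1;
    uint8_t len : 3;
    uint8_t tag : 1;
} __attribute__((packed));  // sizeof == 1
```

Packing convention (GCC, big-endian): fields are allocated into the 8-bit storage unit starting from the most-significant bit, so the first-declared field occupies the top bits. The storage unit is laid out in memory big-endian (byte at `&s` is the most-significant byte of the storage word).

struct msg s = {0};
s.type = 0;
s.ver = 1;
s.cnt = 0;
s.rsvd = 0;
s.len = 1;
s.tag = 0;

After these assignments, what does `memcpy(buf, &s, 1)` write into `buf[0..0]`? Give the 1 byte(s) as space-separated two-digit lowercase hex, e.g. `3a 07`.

type (1b) val=0 bits=0x0 at bit 7: 0x00
ver (1b) val=1 bits=0x1 at bit 6: 0x40
cnt (1b) val=0 bits=0x0 at bit 5: 0x40
rsvd (1b) val=0 bits=0x0 at bit 4: 0x40
len (3b) val=1 bits=0x1 at bit 1: 0x42
tag (1b) val=0 bits=0x0 at bit 0: 0x42
word = 0x42 → big-endian bytes:
  [0]=0x42

42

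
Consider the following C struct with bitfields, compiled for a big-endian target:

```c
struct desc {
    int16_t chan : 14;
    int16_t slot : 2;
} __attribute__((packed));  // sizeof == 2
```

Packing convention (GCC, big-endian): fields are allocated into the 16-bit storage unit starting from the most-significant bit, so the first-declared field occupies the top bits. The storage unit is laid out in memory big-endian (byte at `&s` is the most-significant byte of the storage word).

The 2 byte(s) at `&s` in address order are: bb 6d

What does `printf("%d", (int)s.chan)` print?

[0]=0xbb [1]=0x6d (big-endian) → word 0xbb6d
chan:14 @ bit 2 → (0xbb6d>>2)&0x3fff = 0x2edb  ←
slot:2 @ bit 0 → (0xbb6d>>0)&0x3 = 0x1
chan signed 14b, MSB=1: 11995 - 16384 = -4389

-4389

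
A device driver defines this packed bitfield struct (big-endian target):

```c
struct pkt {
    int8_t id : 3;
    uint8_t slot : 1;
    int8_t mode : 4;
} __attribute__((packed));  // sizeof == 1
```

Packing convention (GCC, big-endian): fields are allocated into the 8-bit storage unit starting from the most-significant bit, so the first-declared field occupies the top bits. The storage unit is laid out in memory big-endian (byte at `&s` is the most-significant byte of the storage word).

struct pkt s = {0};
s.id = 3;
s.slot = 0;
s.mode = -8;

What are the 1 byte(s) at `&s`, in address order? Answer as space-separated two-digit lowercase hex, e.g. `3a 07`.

id (3b) val=3 bits=0x3 at bit 5: 0x60
slot (1b) val=0 bits=0x0 at bit 4: 0x60
mode (4b) val=-8 bits=0x8 at bit 0: 0x68
word = 0x68 → big-endian bytes:
  [0]=0x68

68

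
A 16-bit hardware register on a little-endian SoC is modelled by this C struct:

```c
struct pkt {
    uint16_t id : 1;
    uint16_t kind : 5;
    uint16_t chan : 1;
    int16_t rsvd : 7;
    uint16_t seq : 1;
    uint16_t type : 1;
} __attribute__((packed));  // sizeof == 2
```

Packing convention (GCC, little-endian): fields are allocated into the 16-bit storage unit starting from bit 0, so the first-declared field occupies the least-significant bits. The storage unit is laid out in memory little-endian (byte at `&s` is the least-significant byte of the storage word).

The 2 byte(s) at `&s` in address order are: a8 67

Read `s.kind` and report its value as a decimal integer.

20

[0]=0xa8 [1]=0x67 (little-endian) → word 0x67a8
id:1 @ bit 0 → (0x67a8>>0)&0x1 = 0x0
kind:5 @ bit 1 → (0x67a8>>1)&0x1f = 0x14  ←
chan:1 @ bit 6 → (0x67a8>>6)&0x1 = 0x0
rsvd:7 @ bit 7 → (0x67a8>>7)&0x7f = 0x4f
seq:1 @ bit 14 → (0x67a8>>14)&0x1 = 0x1
type:1 @ bit 15 → (0x67a8>>15)&0x1 = 0x0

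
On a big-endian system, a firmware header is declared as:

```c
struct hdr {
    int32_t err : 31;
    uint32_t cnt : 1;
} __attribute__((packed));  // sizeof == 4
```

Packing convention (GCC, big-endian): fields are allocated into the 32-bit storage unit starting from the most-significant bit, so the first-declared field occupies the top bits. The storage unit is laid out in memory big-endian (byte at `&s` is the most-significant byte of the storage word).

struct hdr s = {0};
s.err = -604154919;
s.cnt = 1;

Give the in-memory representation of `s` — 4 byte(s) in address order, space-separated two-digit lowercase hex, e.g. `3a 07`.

err:31 = -604154919 → 0x5bfd53d9 << 1 → word 0xb7faa7b2
cnt:1 = 1 → 0x1 << 0 → word 0xb7faa7b3
word = 0xb7faa7b3 → big-endian bytes:
  [0]=0xb7  [1]=0xfa  [2]=0xa7  [3]=0xb3

b7 fa a7 b3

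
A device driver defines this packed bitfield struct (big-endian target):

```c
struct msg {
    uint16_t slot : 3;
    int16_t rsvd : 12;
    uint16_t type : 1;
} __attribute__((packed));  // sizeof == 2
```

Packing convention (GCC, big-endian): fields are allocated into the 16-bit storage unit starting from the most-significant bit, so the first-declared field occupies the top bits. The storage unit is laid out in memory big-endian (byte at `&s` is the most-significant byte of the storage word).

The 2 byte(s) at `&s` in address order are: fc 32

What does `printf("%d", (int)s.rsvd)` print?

[0]=0xfc [1]=0x32 (big-endian) → word 0xfc32
slot [13+:3] = (word>>13) & 0x7 = 7
rsvd [1+:12] = (word>>1) & 0xfff = 3609  ←
type [0+:1] = (word>>0) & 0x1 = 0
rsvd signed 12b, MSB=1: 3609 - 4096 = -487

-487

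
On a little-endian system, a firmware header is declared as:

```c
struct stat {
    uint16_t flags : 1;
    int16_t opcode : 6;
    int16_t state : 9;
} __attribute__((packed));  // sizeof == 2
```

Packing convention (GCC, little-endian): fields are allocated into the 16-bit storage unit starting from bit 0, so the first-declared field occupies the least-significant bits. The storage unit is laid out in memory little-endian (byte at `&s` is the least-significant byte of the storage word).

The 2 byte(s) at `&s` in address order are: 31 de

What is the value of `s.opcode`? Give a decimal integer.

[0]=0x31 [1]=0xde (little-endian) → word 0xde31
flags:1 @ bit 0 → (0xde31>>0)&0x1 = 0x1
opcode:6 @ bit 1 → (0xde31>>1)&0x3f = 0x18  ←
state:9 @ bit 7 → (0xde31>>7)&0x1ff = 0x1bc
opcode signed 6b, MSB=0: value = 24

24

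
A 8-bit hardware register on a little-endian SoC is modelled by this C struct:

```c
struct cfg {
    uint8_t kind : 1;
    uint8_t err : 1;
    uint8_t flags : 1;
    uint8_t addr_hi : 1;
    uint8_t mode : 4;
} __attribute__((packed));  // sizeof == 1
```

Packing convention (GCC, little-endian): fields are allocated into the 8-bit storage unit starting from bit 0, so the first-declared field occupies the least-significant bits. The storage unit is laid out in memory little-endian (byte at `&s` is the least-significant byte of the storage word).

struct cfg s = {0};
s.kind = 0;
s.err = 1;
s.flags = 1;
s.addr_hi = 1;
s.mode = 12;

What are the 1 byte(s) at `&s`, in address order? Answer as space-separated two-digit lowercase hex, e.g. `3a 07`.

ce

[0+:1] kind=0 & 0x1 = 0x0; word=0x00
[1+:1] err=1 & 0x1 = 0x1; word=0x02
[2+:1] flags=1 & 0x1 = 0x1; word=0x06
[3+:1] addr_hi=1 & 0x1 = 0x1; word=0x0e
[4+:4] mode=12 & 0xf = 0xc; word=0xce
word = 0xce → little-endian bytes:
  [0]=0xce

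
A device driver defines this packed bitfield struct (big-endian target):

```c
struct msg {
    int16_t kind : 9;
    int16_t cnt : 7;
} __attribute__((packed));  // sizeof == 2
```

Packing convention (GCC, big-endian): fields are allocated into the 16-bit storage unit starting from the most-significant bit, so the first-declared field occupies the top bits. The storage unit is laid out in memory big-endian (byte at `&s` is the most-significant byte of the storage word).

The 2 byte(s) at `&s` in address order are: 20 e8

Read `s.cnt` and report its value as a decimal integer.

-24

[0]=0x20 [1]=0xe8 (big-endian) → word 0x20e8
kind [7+:9] = (word>>7) & 0x1ff = 65
cnt [0+:7] = (word>>0) & 0x7f = 104  ←
cnt signed 7b, MSB=1: 104 - 128 = -24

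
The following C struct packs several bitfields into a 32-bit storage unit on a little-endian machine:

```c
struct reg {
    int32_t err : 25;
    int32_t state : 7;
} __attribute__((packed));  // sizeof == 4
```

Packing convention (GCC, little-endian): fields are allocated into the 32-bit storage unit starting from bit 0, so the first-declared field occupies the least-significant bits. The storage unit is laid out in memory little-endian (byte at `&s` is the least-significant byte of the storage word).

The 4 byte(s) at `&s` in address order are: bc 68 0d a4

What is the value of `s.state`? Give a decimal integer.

[0]=0xbc [1]=0x68 [2]=0x0d [3]=0xa4 (little-endian) → word 0xa40d68bc
err [0+:25] = (word>>0) & 0x1ffffff = 878780
state [25+:7] = (word>>25) & 0x7f = 82  ←
state signed 7b, MSB=1: 82 - 128 = -46

-46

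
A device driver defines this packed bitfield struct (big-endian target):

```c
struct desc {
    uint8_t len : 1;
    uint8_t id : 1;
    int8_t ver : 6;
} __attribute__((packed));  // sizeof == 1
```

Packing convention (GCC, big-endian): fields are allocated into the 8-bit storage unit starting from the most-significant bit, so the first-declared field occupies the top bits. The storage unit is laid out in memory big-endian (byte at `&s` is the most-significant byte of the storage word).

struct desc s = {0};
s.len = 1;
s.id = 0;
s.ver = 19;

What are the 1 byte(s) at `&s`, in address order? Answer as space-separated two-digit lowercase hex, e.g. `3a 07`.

93

len (1b) val=1 bits=0x1 at bit 7: 0x80
id (1b) val=0 bits=0x0 at bit 6: 0x80
ver (6b) val=19 bits=0x13 at bit 0: 0x93
word = 0x93 → big-endian bytes:
  [0]=0x93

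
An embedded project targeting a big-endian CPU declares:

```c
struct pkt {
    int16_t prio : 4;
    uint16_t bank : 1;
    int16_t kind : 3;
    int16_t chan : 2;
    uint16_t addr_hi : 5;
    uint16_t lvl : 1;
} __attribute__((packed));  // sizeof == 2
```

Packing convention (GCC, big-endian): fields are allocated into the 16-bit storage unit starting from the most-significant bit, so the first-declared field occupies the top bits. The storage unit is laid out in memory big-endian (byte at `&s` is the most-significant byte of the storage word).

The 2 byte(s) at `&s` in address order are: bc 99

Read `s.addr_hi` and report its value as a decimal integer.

[0]=0xbc [1]=0x99 (big-endian) → word 0xbc99
prio [12+:4] = (word>>12) & 0xf = 11
bank [11+:1] = (word>>11) & 0x1 = 1
kind [8+:3] = (word>>8) & 0x7 = 4
chan [6+:2] = (word>>6) & 0x3 = 2
addr_hi [1+:5] = (word>>1) & 0x1f = 12  ←
lvl [0+:1] = (word>>0) & 0x1 = 1

12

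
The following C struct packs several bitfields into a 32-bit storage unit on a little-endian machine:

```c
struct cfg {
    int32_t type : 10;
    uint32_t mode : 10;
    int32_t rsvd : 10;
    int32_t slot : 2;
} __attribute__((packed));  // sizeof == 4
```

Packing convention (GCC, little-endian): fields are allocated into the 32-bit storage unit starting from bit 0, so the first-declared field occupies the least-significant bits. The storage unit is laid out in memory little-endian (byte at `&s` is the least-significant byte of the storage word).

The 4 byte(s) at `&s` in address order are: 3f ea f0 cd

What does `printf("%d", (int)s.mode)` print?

[0]=0x3f [1]=0xea [2]=0xf0 [3]=0xcd (little-endian) → word 0xcdf0ea3f
type [0+:10] = (word>>0) & 0x3ff = 575
mode [10+:10] = (word>>10) & 0x3ff = 58  ←
rsvd [20+:10] = (word>>20) & 0x3ff = 223
slot [30+:2] = (word>>30) & 0x3 = 3

58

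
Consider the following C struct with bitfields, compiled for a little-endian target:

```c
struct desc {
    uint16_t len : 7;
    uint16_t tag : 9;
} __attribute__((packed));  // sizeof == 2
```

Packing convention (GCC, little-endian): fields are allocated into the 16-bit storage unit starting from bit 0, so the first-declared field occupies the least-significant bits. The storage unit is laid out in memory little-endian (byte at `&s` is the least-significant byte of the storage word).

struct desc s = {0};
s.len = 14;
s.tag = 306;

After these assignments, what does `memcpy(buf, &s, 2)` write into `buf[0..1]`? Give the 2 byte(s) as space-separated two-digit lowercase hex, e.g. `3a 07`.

0e 99

len:7 = 14 → 0xe << 0 → word 0x000e
tag:9 = 306 → 0x132 << 7 → word 0x990e
word = 0x990e → little-endian bytes:
  [0]=0x0e  [1]=0x99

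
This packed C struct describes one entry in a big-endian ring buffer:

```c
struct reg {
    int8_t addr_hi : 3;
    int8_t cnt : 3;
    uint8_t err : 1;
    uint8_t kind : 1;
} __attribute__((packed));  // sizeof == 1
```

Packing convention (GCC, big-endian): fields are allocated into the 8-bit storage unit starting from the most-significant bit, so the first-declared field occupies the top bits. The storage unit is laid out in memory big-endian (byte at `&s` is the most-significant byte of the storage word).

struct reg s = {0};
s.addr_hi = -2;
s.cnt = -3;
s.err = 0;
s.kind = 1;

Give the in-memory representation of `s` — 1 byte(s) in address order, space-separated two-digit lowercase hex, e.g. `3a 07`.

d5

[5+:3] addr_hi=-2 & 0x7 = 0x6; word=0xc0
[2+:3] cnt=-3 & 0x7 = 0x5; word=0xd4
[1+:1] err=0 & 0x1 = 0x0; word=0xd4
[0+:1] kind=1 & 0x1 = 0x1; word=0xd5
word = 0xd5 → big-endian bytes:
  [0]=0xd5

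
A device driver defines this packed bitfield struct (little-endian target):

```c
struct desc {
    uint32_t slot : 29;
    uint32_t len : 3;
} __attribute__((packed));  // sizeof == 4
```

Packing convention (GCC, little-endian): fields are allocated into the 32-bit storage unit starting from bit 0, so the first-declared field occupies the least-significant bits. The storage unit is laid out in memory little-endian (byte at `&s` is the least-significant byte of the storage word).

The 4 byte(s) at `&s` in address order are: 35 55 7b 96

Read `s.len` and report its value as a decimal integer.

[0]=0x35 [1]=0x55 [2]=0x7b [3]=0x96 (little-endian) → word 0x967b5535
slot [0+:29] = (word>>0) & 0x1fffffff = 377181493
len [29+:3] = (word>>29) & 0x7 = 4  ←

4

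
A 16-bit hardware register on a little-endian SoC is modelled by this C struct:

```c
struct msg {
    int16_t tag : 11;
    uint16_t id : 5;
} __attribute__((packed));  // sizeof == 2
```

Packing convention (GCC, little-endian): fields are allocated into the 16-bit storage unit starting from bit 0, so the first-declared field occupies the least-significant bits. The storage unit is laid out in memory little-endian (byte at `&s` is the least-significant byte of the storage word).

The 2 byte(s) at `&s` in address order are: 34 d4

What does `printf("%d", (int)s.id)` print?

26

[0]=0x34 [1]=0xd4 (little-endian) → word 0xd434
tag [0+:11] = (word>>0) & 0x7ff = 1076
id [11+:5] = (word>>11) & 0x1f = 26  ←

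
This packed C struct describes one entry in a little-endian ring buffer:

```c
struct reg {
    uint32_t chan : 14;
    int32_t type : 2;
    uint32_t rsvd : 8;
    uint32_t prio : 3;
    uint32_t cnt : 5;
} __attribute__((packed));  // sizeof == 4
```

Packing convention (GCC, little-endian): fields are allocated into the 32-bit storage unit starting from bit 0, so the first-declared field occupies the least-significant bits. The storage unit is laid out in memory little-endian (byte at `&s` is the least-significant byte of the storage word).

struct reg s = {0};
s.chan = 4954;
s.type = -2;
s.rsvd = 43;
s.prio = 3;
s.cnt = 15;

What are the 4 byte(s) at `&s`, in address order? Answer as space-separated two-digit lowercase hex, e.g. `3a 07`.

chan (14b) val=4954 bits=0x135a at bit 0: 0x0000135a
type (2b) val=-2 bits=0x2 at bit 14: 0x0000935a
rsvd (8b) val=43 bits=0x2b at bit 16: 0x002b935a
prio (3b) val=3 bits=0x3 at bit 24: 0x032b935a
cnt (5b) val=15 bits=0xf at bit 27: 0x7b2b935a
word = 0x7b2b935a → little-endian bytes:
  [0]=0x5a  [1]=0x93  [2]=0x2b  [3]=0x7b

5a 93 2b 7b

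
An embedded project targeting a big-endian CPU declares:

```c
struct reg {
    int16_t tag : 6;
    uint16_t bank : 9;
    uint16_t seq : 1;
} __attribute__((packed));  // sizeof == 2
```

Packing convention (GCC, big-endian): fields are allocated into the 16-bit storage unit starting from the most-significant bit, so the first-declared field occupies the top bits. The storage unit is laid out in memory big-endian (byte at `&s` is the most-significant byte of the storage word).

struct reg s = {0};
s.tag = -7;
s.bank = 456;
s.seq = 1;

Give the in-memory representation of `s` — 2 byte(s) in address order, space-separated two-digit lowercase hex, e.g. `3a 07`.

e7 91

tag (6b) val=-7 bits=0x39 at bit 10: 0xe400
bank (9b) val=456 bits=0x1c8 at bit 1: 0xe790
seq (1b) val=1 bits=0x1 at bit 0: 0xe791
word = 0xe791 → big-endian bytes:
  [0]=0xe7  [1]=0x91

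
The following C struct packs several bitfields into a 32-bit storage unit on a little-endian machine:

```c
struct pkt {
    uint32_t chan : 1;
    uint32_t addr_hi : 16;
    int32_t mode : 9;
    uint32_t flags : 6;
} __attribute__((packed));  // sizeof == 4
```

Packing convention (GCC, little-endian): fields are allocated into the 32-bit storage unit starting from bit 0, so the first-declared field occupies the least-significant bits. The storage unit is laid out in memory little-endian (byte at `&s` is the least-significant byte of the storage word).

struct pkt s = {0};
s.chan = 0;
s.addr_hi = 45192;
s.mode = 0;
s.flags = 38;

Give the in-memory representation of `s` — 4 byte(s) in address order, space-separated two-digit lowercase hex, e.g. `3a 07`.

10 61 01 98

chan:1 = 0 → 0x0 << 0 → word 0x00000000
addr_hi:16 = 45192 → 0xb088 << 1 → word 0x00016110
mode:9 = 0 → 0x0 << 17 → word 0x00016110
flags:6 = 38 → 0x26 << 26 → word 0x98016110
word = 0x98016110 → little-endian bytes:
  [0]=0x10  [1]=0x61  [2]=0x01  [3]=0x98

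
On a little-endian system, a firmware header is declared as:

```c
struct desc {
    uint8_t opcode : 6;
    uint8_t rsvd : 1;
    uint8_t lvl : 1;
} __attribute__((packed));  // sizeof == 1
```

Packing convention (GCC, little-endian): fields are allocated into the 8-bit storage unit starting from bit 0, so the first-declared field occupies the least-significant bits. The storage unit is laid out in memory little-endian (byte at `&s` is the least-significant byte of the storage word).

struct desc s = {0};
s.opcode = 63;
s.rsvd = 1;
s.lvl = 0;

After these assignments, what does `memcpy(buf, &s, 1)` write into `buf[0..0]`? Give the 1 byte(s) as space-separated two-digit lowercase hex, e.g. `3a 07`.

[0+:6] opcode=63 & 0x3f = 0x3f; word=0x3f
[6+:1] rsvd=1 & 0x1 = 0x1; word=0x7f
[7+:1] lvl=0 & 0x1 = 0x0; word=0x7f
word = 0x7f → little-endian bytes:
  [0]=0x7f

7f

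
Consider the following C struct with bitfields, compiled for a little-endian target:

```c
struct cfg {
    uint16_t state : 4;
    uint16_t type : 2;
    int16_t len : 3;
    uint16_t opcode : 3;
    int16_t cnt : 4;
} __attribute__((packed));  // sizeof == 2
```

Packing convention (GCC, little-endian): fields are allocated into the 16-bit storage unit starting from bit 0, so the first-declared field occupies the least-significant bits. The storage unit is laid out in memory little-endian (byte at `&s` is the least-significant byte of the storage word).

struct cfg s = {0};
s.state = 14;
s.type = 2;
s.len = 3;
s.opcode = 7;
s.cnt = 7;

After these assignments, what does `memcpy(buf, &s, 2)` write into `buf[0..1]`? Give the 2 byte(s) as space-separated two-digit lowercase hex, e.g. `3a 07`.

state (4b) val=14 bits=0xe at bit 0: 0x000e
type (2b) val=2 bits=0x2 at bit 4: 0x002e
len (3b) val=3 bits=0x3 at bit 6: 0x00ee
opcode (3b) val=7 bits=0x7 at bit 9: 0x0eee
cnt (4b) val=7 bits=0x7 at bit 12: 0x7eee
word = 0x7eee → little-endian bytes:
  [0]=0xee  [1]=0x7e

ee 7e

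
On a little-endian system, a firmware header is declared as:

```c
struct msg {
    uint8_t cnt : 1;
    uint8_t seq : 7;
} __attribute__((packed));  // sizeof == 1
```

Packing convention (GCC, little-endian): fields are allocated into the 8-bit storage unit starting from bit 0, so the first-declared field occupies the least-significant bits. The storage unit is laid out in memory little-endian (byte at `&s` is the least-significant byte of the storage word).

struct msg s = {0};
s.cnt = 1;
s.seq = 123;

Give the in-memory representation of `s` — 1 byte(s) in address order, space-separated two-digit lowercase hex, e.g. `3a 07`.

f7

cnt:1 = 1 → 0x1 << 0 → word 0x01
seq:7 = 123 → 0x7b << 1 → word 0xf7
word = 0xf7 → little-endian bytes:
  [0]=0xf7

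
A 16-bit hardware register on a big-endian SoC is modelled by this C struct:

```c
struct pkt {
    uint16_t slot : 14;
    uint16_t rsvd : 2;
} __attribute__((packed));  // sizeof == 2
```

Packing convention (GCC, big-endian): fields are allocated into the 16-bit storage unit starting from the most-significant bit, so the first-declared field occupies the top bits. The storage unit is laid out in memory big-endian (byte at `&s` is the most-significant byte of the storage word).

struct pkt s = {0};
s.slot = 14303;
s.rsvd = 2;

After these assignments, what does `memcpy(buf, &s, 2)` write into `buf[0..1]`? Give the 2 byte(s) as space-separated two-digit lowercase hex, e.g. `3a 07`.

df 7e

slot:14 = 14303 → 0x37df << 2 → word 0xdf7c
rsvd:2 = 2 → 0x2 << 0 → word 0xdf7e
word = 0xdf7e → big-endian bytes:
  [0]=0xdf  [1]=0x7e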